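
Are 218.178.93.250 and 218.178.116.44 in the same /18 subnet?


Mask: 255.255.192.0
218.178.93.250 AND mask = 218.178.64.0
218.178.116.44 AND mask = 218.178.64.0
Yes, same subnet (218.178.64.0)


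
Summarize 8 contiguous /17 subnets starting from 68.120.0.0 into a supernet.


Original prefix: /17
Number of subnets: 8 = 2^3
New prefix = 17 - 3 = 14
Supernet: 68.120.0.0/14


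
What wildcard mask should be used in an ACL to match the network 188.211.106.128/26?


Subnet mask: 255.255.255.192
Wildcard = 255.255.255.255 - subnet mask
255 - 255 = 0
255 - 255 = 0
255 - 255 = 0
255 - 192 = 63
Wildcard: 0.0.0.63


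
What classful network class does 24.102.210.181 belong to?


First octet: 24
Binary: 00011000
0xxxxxxx -> Class A (1-126)
Class A, default mask 255.0.0.0 (/8)


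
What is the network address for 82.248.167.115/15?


IP:   01010010.11111000.10100111.01110011
Mask: 11111111.11111110.00000000.00000000
AND operation:
Net:  01010010.11111000.00000000.00000000
Network: 82.248.0.0/15


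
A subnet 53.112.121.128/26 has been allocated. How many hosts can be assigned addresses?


Host bits = 32 - 26 = 6
Total addresses = 2^6 = 64
Usable = total - 2 (network and broadcast)
Usable hosts: 62


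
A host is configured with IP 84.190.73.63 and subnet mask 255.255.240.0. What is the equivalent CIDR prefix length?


Binary: 11111111.11111111.11110000.00000000
Count leading 1s
Prefix: /20


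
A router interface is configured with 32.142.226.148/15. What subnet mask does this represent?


/15 means 15 network bits, 17 host bits
Binary: 11111111111111100000000000000000
Mask: 255.254.0.0


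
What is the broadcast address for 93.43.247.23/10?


Network: 93.0.0.0/10
Host bits = 22
Set all host bits to 1:
Broadcast: 93.63.255.255


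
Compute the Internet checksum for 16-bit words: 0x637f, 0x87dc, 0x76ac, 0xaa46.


Sum all words (with carry folding):
+ 0x637f = 0x637f
+ 0x87dc = 0xeb5b
+ 0x76ac = 0x6208
+ 0xaa46 = 0x0c4f
One's complement: ~0x0c4f
Checksum = 0xf3b0


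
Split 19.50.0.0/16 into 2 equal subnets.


New prefix = 16 + 1 = 17
Each subnet has 32768 addresses
  19.50.0.0/17
  19.50.128.0/17
Subnets: 19.50.0.0/17, 19.50.128.0/17


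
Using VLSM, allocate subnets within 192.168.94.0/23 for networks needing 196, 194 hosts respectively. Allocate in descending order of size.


196 hosts -> /24 (254 usable): 192.168.94.0/24
194 hosts -> /24 (254 usable): 192.168.95.0/24
Allocation: 192.168.94.0/24 (196 hosts, 254 usable); 192.168.95.0/24 (194 hosts, 254 usable)


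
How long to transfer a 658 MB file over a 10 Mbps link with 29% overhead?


Effective throughput = 10 * (1 - 29/100) = 7.1 Mbps
File size in Mb = 658 * 8 = 5264 Mb
Time = 5264 / 7.1
Time = 741.4085 seconds


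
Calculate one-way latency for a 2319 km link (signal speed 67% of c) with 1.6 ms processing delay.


Speed = 0.67 * 3e5 km/s = 201000 km/s
Propagation delay = 2319 / 201000 = 0.0115 s = 11.5373 ms
Processing delay = 1.6 ms
Total one-way latency = 13.1373 ms


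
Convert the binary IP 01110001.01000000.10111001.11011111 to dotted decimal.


01110001 = 113
01000000 = 64
10111001 = 185
11011111 = 223
IP: 113.64.185.223


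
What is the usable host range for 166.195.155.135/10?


Network: 166.192.0.0
Broadcast: 166.255.255.255
First usable = network + 1
Last usable = broadcast - 1
Range: 166.192.0.1 to 166.255.255.254


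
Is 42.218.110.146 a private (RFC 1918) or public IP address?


RFC 1918 private ranges:
  10.0.0.0/8 (10.0.0.0 - 10.255.255.255)
  172.16.0.0/12 (172.16.0.0 - 172.31.255.255)
  192.168.0.0/16 (192.168.0.0 - 192.168.255.255)
Public (not in any RFC 1918 range)


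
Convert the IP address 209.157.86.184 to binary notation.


209 = 11010001
157 = 10011101
86 = 01010110
184 = 10111000
Binary: 11010001.10011101.01010110.10111000


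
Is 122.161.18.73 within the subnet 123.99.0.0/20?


Subnet network: 123.99.0.0
Test IP AND mask: 122.161.16.0
No, 122.161.18.73 is not in 123.99.0.0/20


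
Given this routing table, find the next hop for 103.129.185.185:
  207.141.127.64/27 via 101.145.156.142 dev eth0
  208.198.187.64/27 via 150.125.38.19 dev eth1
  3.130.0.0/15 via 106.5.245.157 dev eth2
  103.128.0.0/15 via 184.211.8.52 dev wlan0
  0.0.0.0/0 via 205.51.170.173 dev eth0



Longest prefix match for 103.129.185.185:
  /27 207.141.127.64: no
  /27 208.198.187.64: no
  /15 3.130.0.0: no
  /15 103.128.0.0: MATCH
  /0 0.0.0.0: MATCH
Selected: next-hop 184.211.8.52 via wlan0 (matched /15)


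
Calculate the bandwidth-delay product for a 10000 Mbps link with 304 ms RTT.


BDP = bandwidth * RTT
= 10000 Mbps * 304 ms
= 10000 * 1e6 * 304 / 1000 bits
= 3040000000 bits
= 380000000 bytes
= 371093.75 KB
BDP = 3040000000 bits (380000000 bytes)


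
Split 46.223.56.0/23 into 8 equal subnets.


New prefix = 23 + 3 = 26
Each subnet has 64 addresses
  46.223.56.0/26
  46.223.56.64/26
  46.223.56.128/26
  46.223.56.192/26
  46.223.57.0/26
  46.223.57.64/26
  46.223.57.128/26
  46.223.57.192/26
Subnets: 46.223.56.0/26, 46.223.56.64/26, 46.223.56.128/26, 46.223.56.192/26, 46.223.57.0/26, 46.223.57.64/26, 46.223.57.128/26, 46.223.57.192/26


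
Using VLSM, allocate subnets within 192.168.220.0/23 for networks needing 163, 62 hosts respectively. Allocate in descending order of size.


163 hosts -> /24 (254 usable): 192.168.220.0/24
62 hosts -> /26 (62 usable): 192.168.221.0/26
Allocation: 192.168.220.0/24 (163 hosts, 254 usable); 192.168.221.0/26 (62 hosts, 62 usable)


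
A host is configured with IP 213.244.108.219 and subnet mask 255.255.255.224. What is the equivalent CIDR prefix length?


Binary: 11111111.11111111.11111111.11100000
Count leading 1s
Prefix: /27


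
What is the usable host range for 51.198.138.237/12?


Network: 51.192.0.0
Broadcast: 51.207.255.255
First usable = network + 1
Last usable = broadcast - 1
Range: 51.192.0.1 to 51.207.255.254


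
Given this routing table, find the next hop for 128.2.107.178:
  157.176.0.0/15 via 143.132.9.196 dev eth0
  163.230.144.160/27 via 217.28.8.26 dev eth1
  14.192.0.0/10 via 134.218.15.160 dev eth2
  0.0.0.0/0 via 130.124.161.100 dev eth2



Longest prefix match for 128.2.107.178:
  /15 157.176.0.0: no
  /27 163.230.144.160: no
  /10 14.192.0.0: no
  /0 0.0.0.0: MATCH
Selected: next-hop 130.124.161.100 via eth2 (matched /0)


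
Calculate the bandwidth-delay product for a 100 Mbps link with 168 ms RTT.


BDP = bandwidth * RTT
= 100 Mbps * 168 ms
= 100 * 1e6 * 168 / 1000 bits
= 16800000 bits
= 2100000 bytes
= 2050.7812 KB
BDP = 16800000 bits (2100000 bytes)


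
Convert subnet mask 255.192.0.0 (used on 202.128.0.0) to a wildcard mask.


Subnet mask: 255.192.0.0
Wildcard = 255.255.255.255 - subnet mask
255 - 255 = 0
255 - 192 = 63
255 - 0 = 255
255 - 0 = 255
Wildcard: 0.63.255.255


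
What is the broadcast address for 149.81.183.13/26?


Network: 149.81.183.0/26
Host bits = 6
Set all host bits to 1:
Broadcast: 149.81.183.63


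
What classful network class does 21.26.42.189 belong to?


First octet: 21
Binary: 00010101
0xxxxxxx -> Class A (1-126)
Class A, default mask 255.0.0.0 (/8)


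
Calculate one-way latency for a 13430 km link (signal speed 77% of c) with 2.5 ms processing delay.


Speed = 0.77 * 3e5 km/s = 231000 km/s
Propagation delay = 13430 / 231000 = 0.0581 s = 58.1385 ms
Processing delay = 2.5 ms
Total one-way latency = 60.6385 ms


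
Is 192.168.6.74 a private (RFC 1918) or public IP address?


RFC 1918 private ranges:
  10.0.0.0/8 (10.0.0.0 - 10.255.255.255)
  172.16.0.0/12 (172.16.0.0 - 172.31.255.255)
  192.168.0.0/16 (192.168.0.0 - 192.168.255.255)
Private (in 192.168.0.0/16)


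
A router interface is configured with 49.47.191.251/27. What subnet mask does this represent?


/27 means 27 network bits, 5 host bits
Binary: 11111111111111111111111111100000
Mask: 255.255.255.224


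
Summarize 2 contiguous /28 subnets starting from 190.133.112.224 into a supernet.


Original prefix: /28
Number of subnets: 2 = 2^1
New prefix = 28 - 1 = 27
Supernet: 190.133.112.224/27


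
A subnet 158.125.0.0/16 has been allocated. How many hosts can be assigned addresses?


Host bits = 32 - 16 = 16
Total addresses = 2^16 = 65536
Usable = total - 2 (network and broadcast)
Usable hosts: 65534


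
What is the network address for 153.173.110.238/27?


IP:   10011001.10101101.01101110.11101110
Mask: 11111111.11111111.11111111.11100000
AND operation:
Net:  10011001.10101101.01101110.11100000
Network: 153.173.110.224/27


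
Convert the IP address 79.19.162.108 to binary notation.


79 = 01001111
19 = 00010011
162 = 10100010
108 = 01101100
Binary: 01001111.00010011.10100010.01101100


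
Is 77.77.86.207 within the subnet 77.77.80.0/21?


Subnet network: 77.77.80.0
Test IP AND mask: 77.77.80.0
Yes, 77.77.86.207 is in 77.77.80.0/21


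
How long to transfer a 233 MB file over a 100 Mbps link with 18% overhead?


Effective throughput = 100 * (1 - 18/100) = 82 Mbps
File size in Mb = 233 * 8 = 1864 Mb
Time = 1864 / 82
Time = 22.7317 seconds


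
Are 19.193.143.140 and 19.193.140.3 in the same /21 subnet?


Mask: 255.255.248.0
19.193.143.140 AND mask = 19.193.136.0
19.193.140.3 AND mask = 19.193.136.0
Yes, same subnet (19.193.136.0)


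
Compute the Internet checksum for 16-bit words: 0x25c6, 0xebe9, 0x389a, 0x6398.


Sum all words (with carry folding):
+ 0x25c6 = 0x25c6
+ 0xebe9 = 0x11b0
+ 0x389a = 0x4a4a
+ 0x6398 = 0xade2
One's complement: ~0xade2
Checksum = 0x521d


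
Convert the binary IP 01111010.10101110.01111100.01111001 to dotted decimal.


01111010 = 122
10101110 = 174
01111100 = 124
01111001 = 121
IP: 122.174.124.121


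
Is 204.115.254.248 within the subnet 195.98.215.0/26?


Subnet network: 195.98.215.0
Test IP AND mask: 204.115.254.192
No, 204.115.254.248 is not in 195.98.215.0/26


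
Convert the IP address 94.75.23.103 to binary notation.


94 = 01011110
75 = 01001011
23 = 00010111
103 = 01100111
Binary: 01011110.01001011.00010111.01100111


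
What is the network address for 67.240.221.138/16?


IP:   01000011.11110000.11011101.10001010
Mask: 11111111.11111111.00000000.00000000
AND operation:
Net:  01000011.11110000.00000000.00000000
Network: 67.240.0.0/16


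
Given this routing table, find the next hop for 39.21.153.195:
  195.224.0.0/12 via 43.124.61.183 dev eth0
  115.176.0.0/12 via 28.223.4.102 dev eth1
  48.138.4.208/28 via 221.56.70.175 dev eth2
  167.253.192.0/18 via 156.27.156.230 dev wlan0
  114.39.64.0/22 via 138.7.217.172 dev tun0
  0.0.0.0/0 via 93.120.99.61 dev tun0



Longest prefix match for 39.21.153.195:
  /12 195.224.0.0: no
  /12 115.176.0.0: no
  /28 48.138.4.208: no
  /18 167.253.192.0: no
  /22 114.39.64.0: no
  /0 0.0.0.0: MATCH
Selected: next-hop 93.120.99.61 via tun0 (matched /0)


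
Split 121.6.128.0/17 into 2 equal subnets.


New prefix = 17 + 1 = 18
Each subnet has 16384 addresses
  121.6.128.0/18
  121.6.192.0/18
Subnets: 121.6.128.0/18, 121.6.192.0/18


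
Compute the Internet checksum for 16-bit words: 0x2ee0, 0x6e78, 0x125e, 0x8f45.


Sum all words (with carry folding):
+ 0x2ee0 = 0x2ee0
+ 0x6e78 = 0x9d58
+ 0x125e = 0xafb6
+ 0x8f45 = 0x3efc
One's complement: ~0x3efc
Checksum = 0xc103


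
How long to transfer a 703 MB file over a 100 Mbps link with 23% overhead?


Effective throughput = 100 * (1 - 23/100) = 77 Mbps
File size in Mb = 703 * 8 = 5624 Mb
Time = 5624 / 77
Time = 73.039 seconds


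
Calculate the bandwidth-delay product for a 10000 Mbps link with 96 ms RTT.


BDP = bandwidth * RTT
= 10000 Mbps * 96 ms
= 10000 * 1e6 * 96 / 1000 bits
= 960000000 bits
= 120000000 bytes
= 117187.5 KB
BDP = 960000000 bits (120000000 bytes)


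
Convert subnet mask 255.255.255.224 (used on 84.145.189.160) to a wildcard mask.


Subnet mask: 255.255.255.224
Wildcard = 255.255.255.255 - subnet mask
255 - 255 = 0
255 - 255 = 0
255 - 255 = 0
255 - 224 = 31
Wildcard: 0.0.0.31


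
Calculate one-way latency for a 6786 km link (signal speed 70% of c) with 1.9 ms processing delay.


Speed = 0.7 * 3e5 km/s = 210000 km/s
Propagation delay = 6786 / 210000 = 0.0323 s = 32.3143 ms
Processing delay = 1.9 ms
Total one-way latency = 34.2143 ms


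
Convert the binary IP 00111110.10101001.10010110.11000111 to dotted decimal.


00111110 = 62
10101001 = 169
10010110 = 150
11000111 = 199
IP: 62.169.150.199


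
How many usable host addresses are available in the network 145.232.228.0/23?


Host bits = 32 - 23 = 9
Total addresses = 2^9 = 512
Usable = total - 2 (network and broadcast)
Usable hosts: 510


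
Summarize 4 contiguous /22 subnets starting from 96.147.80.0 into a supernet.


Original prefix: /22
Number of subnets: 4 = 2^2
New prefix = 22 - 2 = 20
Supernet: 96.147.80.0/20


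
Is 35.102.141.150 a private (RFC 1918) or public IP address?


RFC 1918 private ranges:
  10.0.0.0/8 (10.0.0.0 - 10.255.255.255)
  172.16.0.0/12 (172.16.0.0 - 172.31.255.255)
  192.168.0.0/16 (192.168.0.0 - 192.168.255.255)
Public (not in any RFC 1918 range)


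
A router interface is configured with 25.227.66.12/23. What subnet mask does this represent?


/23 means 23 network bits, 9 host bits
Binary: 11111111111111111111111000000000
Mask: 255.255.254.0


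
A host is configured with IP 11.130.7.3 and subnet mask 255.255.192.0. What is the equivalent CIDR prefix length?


Binary: 11111111.11111111.11000000.00000000
Count leading 1s
Prefix: /18


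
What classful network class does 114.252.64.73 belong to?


First octet: 114
Binary: 01110010
0xxxxxxx -> Class A (1-126)
Class A, default mask 255.0.0.0 (/8)


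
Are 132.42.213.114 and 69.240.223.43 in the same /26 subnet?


Mask: 255.255.255.192
132.42.213.114 AND mask = 132.42.213.64
69.240.223.43 AND mask = 69.240.223.0
No, different subnets (132.42.213.64 vs 69.240.223.0)


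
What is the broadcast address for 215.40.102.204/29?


Network: 215.40.102.200/29
Host bits = 3
Set all host bits to 1:
Broadcast: 215.40.102.207


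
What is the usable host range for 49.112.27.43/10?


Network: 49.64.0.0
Broadcast: 49.127.255.255
First usable = network + 1
Last usable = broadcast - 1
Range: 49.64.0.1 to 49.127.255.254


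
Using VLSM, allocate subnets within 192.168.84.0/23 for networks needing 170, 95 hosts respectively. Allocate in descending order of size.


170 hosts -> /24 (254 usable): 192.168.84.0/24
95 hosts -> /25 (126 usable): 192.168.85.0/25
Allocation: 192.168.84.0/24 (170 hosts, 254 usable); 192.168.85.0/25 (95 hosts, 126 usable)


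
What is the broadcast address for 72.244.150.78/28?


Network: 72.244.150.64/28
Host bits = 4
Set all host bits to 1:
Broadcast: 72.244.150.79


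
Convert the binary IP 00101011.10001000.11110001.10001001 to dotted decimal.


00101011 = 43
10001000 = 136
11110001 = 241
10001001 = 137
IP: 43.136.241.137


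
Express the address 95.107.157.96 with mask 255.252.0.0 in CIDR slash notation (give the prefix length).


Binary: 11111111.11111100.00000000.00000000
Count leading 1s
Prefix: /14


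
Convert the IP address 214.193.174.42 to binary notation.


214 = 11010110
193 = 11000001
174 = 10101110
42 = 00101010
Binary: 11010110.11000001.10101110.00101010


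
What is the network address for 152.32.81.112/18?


IP:   10011000.00100000.01010001.01110000
Mask: 11111111.11111111.11000000.00000000
AND operation:
Net:  10011000.00100000.01000000.00000000
Network: 152.32.64.0/18


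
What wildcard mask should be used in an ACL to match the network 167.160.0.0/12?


Subnet mask: 255.240.0.0
Wildcard = 255.255.255.255 - subnet mask
255 - 255 = 0
255 - 240 = 15
255 - 0 = 255
255 - 0 = 255
Wildcard: 0.15.255.255


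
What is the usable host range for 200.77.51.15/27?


Network: 200.77.51.0
Broadcast: 200.77.51.31
First usable = network + 1
Last usable = broadcast - 1
Range: 200.77.51.1 to 200.77.51.30


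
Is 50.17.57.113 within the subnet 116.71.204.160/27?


Subnet network: 116.71.204.160
Test IP AND mask: 50.17.57.96
No, 50.17.57.113 is not in 116.71.204.160/27


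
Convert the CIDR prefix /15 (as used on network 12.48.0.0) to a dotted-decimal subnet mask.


/15 means 15 network bits, 17 host bits
Binary: 11111111111111100000000000000000
Mask: 255.254.0.0


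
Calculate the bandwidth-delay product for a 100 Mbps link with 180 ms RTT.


BDP = bandwidth * RTT
= 100 Mbps * 180 ms
= 100 * 1e6 * 180 / 1000 bits
= 18000000 bits
= 2250000 bytes
= 2197.2656 KB
BDP = 18000000 bits (2250000 bytes)


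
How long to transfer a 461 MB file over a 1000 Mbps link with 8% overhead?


Effective throughput = 1000 * (1 - 8/100) = 920 Mbps
File size in Mb = 461 * 8 = 3688 Mb
Time = 3688 / 920
Time = 4.0087 seconds


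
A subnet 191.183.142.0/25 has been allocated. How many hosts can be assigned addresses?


Host bits = 32 - 25 = 7
Total addresses = 2^7 = 128
Usable = total - 2 (network and broadcast)
Usable hosts: 126


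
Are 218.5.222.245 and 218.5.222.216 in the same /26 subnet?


Mask: 255.255.255.192
218.5.222.245 AND mask = 218.5.222.192
218.5.222.216 AND mask = 218.5.222.192
Yes, same subnet (218.5.222.192)


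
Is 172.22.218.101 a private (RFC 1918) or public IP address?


RFC 1918 private ranges:
  10.0.0.0/8 (10.0.0.0 - 10.255.255.255)
  172.16.0.0/12 (172.16.0.0 - 172.31.255.255)
  192.168.0.0/16 (192.168.0.0 - 192.168.255.255)
Private (in 172.16.0.0/12)


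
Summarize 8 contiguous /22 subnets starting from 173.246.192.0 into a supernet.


Original prefix: /22
Number of subnets: 8 = 2^3
New prefix = 22 - 3 = 19
Supernet: 173.246.192.0/19


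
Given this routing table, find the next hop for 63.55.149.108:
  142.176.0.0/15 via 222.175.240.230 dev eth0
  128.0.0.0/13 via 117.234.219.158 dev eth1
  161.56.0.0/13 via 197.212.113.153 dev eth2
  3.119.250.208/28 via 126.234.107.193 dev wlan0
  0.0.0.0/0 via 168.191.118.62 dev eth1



Longest prefix match for 63.55.149.108:
  /15 142.176.0.0: no
  /13 128.0.0.0: no
  /13 161.56.0.0: no
  /28 3.119.250.208: no
  /0 0.0.0.0: MATCH
Selected: next-hop 168.191.118.62 via eth1 (matched /0)


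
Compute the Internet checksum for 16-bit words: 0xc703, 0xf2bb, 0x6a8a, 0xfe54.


Sum all words (with carry folding):
+ 0xc703 = 0xc703
+ 0xf2bb = 0xb9bf
+ 0x6a8a = 0x244a
+ 0xfe54 = 0x229f
One's complement: ~0x229f
Checksum = 0xdd60


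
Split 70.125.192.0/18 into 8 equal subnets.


New prefix = 18 + 3 = 21
Each subnet has 2048 addresses
  70.125.192.0/21
  70.125.200.0/21
  70.125.208.0/21
  70.125.216.0/21
  70.125.224.0/21
  70.125.232.0/21
  70.125.240.0/21
  70.125.248.0/21
Subnets: 70.125.192.0/21, 70.125.200.0/21, 70.125.208.0/21, 70.125.216.0/21, 70.125.224.0/21, 70.125.232.0/21, 70.125.240.0/21, 70.125.248.0/21


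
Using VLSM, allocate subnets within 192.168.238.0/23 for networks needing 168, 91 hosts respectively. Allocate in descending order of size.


168 hosts -> /24 (254 usable): 192.168.238.0/24
91 hosts -> /25 (126 usable): 192.168.239.0/25
Allocation: 192.168.238.0/24 (168 hosts, 254 usable); 192.168.239.0/25 (91 hosts, 126 usable)


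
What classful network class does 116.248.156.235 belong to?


First octet: 116
Binary: 01110100
0xxxxxxx -> Class A (1-126)
Class A, default mask 255.0.0.0 (/8)


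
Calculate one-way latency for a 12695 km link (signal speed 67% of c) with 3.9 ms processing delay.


Speed = 0.67 * 3e5 km/s = 201000 km/s
Propagation delay = 12695 / 201000 = 0.0632 s = 63.1592 ms
Processing delay = 3.9 ms
Total one-way latency = 67.0592 ms


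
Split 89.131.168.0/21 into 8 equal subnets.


New prefix = 21 + 3 = 24
Each subnet has 256 addresses
  89.131.168.0/24
  89.131.169.0/24
  89.131.170.0/24
  89.131.171.0/24
  89.131.172.0/24
  89.131.173.0/24
  89.131.174.0/24
  89.131.175.0/24
Subnets: 89.131.168.0/24, 89.131.169.0/24, 89.131.170.0/24, 89.131.171.0/24, 89.131.172.0/24, 89.131.173.0/24, 89.131.174.0/24, 89.131.175.0/24


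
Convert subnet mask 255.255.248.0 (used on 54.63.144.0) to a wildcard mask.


Subnet mask: 255.255.248.0
Wildcard = 255.255.255.255 - subnet mask
255 - 255 = 0
255 - 255 = 0
255 - 248 = 7
255 - 0 = 255
Wildcard: 0.0.7.255


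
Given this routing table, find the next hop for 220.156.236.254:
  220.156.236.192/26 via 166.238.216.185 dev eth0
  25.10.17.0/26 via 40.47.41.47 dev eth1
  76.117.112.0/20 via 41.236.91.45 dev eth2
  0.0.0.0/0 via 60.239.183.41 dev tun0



Longest prefix match for 220.156.236.254:
  /26 220.156.236.192: MATCH
  /26 25.10.17.0: no
  /20 76.117.112.0: no
  /0 0.0.0.0: MATCH
Selected: next-hop 166.238.216.185 via eth0 (matched /26)


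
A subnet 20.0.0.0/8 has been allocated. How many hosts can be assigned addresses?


Host bits = 32 - 8 = 24
Total addresses = 2^24 = 16777216
Usable = total - 2 (network and broadcast)
Usable hosts: 16777214


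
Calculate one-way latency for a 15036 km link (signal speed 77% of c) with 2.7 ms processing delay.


Speed = 0.77 * 3e5 km/s = 231000 km/s
Propagation delay = 15036 / 231000 = 0.0651 s = 65.0909 ms
Processing delay = 2.7 ms
Total one-way latency = 67.7909 ms


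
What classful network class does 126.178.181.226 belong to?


First octet: 126
Binary: 01111110
0xxxxxxx -> Class A (1-126)
Class A, default mask 255.0.0.0 (/8)


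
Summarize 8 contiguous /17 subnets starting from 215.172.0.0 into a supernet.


Original prefix: /17
Number of subnets: 8 = 2^3
New prefix = 17 - 3 = 14
Supernet: 215.172.0.0/14


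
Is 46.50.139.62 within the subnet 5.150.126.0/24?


Subnet network: 5.150.126.0
Test IP AND mask: 46.50.139.0
No, 46.50.139.62 is not in 5.150.126.0/24


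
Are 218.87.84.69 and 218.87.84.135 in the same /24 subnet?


Mask: 255.255.255.0
218.87.84.69 AND mask = 218.87.84.0
218.87.84.135 AND mask = 218.87.84.0
Yes, same subnet (218.87.84.0)


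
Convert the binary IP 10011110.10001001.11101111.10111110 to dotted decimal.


10011110 = 158
10001001 = 137
11101111 = 239
10111110 = 190
IP: 158.137.239.190


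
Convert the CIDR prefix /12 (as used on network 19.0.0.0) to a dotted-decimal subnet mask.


/12 means 12 network bits, 20 host bits
Binary: 11111111111100000000000000000000
Mask: 255.240.0.0


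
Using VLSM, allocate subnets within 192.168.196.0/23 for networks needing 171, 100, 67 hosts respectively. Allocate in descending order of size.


171 hosts -> /24 (254 usable): 192.168.196.0/24
100 hosts -> /25 (126 usable): 192.168.197.0/25
67 hosts -> /25 (126 usable): 192.168.197.128/25
Allocation: 192.168.196.0/24 (171 hosts, 254 usable); 192.168.197.0/25 (100 hosts, 126 usable); 192.168.197.128/25 (67 hosts, 126 usable)


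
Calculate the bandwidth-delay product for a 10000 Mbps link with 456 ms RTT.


BDP = bandwidth * RTT
= 10000 Mbps * 456 ms
= 10000 * 1e6 * 456 / 1000 bits
= 4560000000 bits
= 570000000 bytes
= 556640.625 KB
BDP = 4560000000 bits (570000000 bytes)


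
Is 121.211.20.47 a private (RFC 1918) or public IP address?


RFC 1918 private ranges:
  10.0.0.0/8 (10.0.0.0 - 10.255.255.255)
  172.16.0.0/12 (172.16.0.0 - 172.31.255.255)
  192.168.0.0/16 (192.168.0.0 - 192.168.255.255)
Public (not in any RFC 1918 range)


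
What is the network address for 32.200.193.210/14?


IP:   00100000.11001000.11000001.11010010
Mask: 11111111.11111100.00000000.00000000
AND operation:
Net:  00100000.11001000.00000000.00000000
Network: 32.200.0.0/14


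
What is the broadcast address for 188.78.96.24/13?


Network: 188.72.0.0/13
Host bits = 19
Set all host bits to 1:
Broadcast: 188.79.255.255


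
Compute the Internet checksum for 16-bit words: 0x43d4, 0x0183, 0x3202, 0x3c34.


Sum all words (with carry folding):
+ 0x43d4 = 0x43d4
+ 0x0183 = 0x4557
+ 0x3202 = 0x7759
+ 0x3c34 = 0xb38d
One's complement: ~0xb38d
Checksum = 0x4c72


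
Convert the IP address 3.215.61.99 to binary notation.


3 = 00000011
215 = 11010111
61 = 00111101
99 = 01100011
Binary: 00000011.11010111.00111101.01100011


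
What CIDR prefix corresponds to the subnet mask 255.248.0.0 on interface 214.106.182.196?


Binary: 11111111.11111000.00000000.00000000
Count leading 1s
Prefix: /13


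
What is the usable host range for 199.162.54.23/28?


Network: 199.162.54.16
Broadcast: 199.162.54.31
First usable = network + 1
Last usable = broadcast - 1
Range: 199.162.54.17 to 199.162.54.30


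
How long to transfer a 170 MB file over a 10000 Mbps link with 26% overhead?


Effective throughput = 10000 * (1 - 26/100) = 7400 Mbps
File size in Mb = 170 * 8 = 1360 Mb
Time = 1360 / 7400
Time = 0.1838 seconds


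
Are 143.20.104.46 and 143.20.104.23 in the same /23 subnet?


Mask: 255.255.254.0
143.20.104.46 AND mask = 143.20.104.0
143.20.104.23 AND mask = 143.20.104.0
Yes, same subnet (143.20.104.0)


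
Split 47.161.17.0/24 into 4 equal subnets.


New prefix = 24 + 2 = 26
Each subnet has 64 addresses
  47.161.17.0/26
  47.161.17.64/26
  47.161.17.128/26
  47.161.17.192/26
Subnets: 47.161.17.0/26, 47.161.17.64/26, 47.161.17.128/26, 47.161.17.192/26


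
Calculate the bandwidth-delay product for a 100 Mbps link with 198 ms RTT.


BDP = bandwidth * RTT
= 100 Mbps * 198 ms
= 100 * 1e6 * 198 / 1000 bits
= 19800000 bits
= 2475000 bytes
= 2416.9922 KB
BDP = 19800000 bits (2475000 bytes)


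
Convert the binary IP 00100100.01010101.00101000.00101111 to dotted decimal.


00100100 = 36
01010101 = 85
00101000 = 40
00101111 = 47
IP: 36.85.40.47


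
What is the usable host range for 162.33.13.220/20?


Network: 162.33.0.0
Broadcast: 162.33.15.255
First usable = network + 1
Last usable = broadcast - 1
Range: 162.33.0.1 to 162.33.15.254


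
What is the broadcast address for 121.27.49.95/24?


Network: 121.27.49.0/24
Host bits = 8
Set all host bits to 1:
Broadcast: 121.27.49.255


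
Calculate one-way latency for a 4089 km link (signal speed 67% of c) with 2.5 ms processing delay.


Speed = 0.67 * 3e5 km/s = 201000 km/s
Propagation delay = 4089 / 201000 = 0.0203 s = 20.3433 ms
Processing delay = 2.5 ms
Total one-way latency = 22.8433 ms


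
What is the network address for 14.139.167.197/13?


IP:   00001110.10001011.10100111.11000101
Mask: 11111111.11111000.00000000.00000000
AND operation:
Net:  00001110.10001000.00000000.00000000
Network: 14.136.0.0/13


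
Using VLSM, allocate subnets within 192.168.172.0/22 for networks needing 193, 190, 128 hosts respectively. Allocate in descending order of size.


193 hosts -> /24 (254 usable): 192.168.172.0/24
190 hosts -> /24 (254 usable): 192.168.173.0/24
128 hosts -> /24 (254 usable): 192.168.174.0/24
Allocation: 192.168.172.0/24 (193 hosts, 254 usable); 192.168.173.0/24 (190 hosts, 254 usable); 192.168.174.0/24 (128 hosts, 254 usable)


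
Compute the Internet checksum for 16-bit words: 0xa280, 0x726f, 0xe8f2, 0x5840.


Sum all words (with carry folding):
+ 0xa280 = 0xa280
+ 0x726f = 0x14f0
+ 0xe8f2 = 0xfde2
+ 0x5840 = 0x5623
One's complement: ~0x5623
Checksum = 0xa9dc


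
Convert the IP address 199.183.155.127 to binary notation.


199 = 11000111
183 = 10110111
155 = 10011011
127 = 01111111
Binary: 11000111.10110111.10011011.01111111


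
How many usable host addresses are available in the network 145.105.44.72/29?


Host bits = 32 - 29 = 3
Total addresses = 2^3 = 8
Usable = total - 2 (network and broadcast)
Usable hosts: 6


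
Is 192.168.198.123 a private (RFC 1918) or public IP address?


RFC 1918 private ranges:
  10.0.0.0/8 (10.0.0.0 - 10.255.255.255)
  172.16.0.0/12 (172.16.0.0 - 172.31.255.255)
  192.168.0.0/16 (192.168.0.0 - 192.168.255.255)
Private (in 192.168.0.0/16)


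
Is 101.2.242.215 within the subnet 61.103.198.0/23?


Subnet network: 61.103.198.0
Test IP AND mask: 101.2.242.0
No, 101.2.242.215 is not in 61.103.198.0/23


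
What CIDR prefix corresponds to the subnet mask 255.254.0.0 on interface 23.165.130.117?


Binary: 11111111.11111110.00000000.00000000
Count leading 1s
Prefix: /15


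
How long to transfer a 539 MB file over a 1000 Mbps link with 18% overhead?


Effective throughput = 1000 * (1 - 18/100) = 820.0 Mbps
File size in Mb = 539 * 8 = 4312 Mb
Time = 4312 / 820.0
Time = 5.2585 seconds


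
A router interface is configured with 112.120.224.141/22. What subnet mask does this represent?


/22 means 22 network bits, 10 host bits
Binary: 11111111111111111111110000000000
Mask: 255.255.252.0


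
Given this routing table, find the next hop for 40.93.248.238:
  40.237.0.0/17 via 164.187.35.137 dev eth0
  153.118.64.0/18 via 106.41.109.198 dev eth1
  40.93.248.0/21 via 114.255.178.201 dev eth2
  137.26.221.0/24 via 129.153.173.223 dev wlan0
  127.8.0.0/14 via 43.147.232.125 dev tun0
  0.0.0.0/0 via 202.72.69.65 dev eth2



Longest prefix match for 40.93.248.238:
  /17 40.237.0.0: no
  /18 153.118.64.0: no
  /21 40.93.248.0: MATCH
  /24 137.26.221.0: no
  /14 127.8.0.0: no
  /0 0.0.0.0: MATCH
Selected: next-hop 114.255.178.201 via eth2 (matched /21)


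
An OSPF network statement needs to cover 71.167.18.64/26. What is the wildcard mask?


Subnet mask: 255.255.255.192
Wildcard = 255.255.255.255 - subnet mask
255 - 255 = 0
255 - 255 = 0
255 - 255 = 0
255 - 192 = 63
Wildcard: 0.0.0.63


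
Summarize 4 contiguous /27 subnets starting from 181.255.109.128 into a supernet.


Original prefix: /27
Number of subnets: 4 = 2^2
New prefix = 27 - 2 = 25
Supernet: 181.255.109.128/25


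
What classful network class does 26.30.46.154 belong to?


First octet: 26
Binary: 00011010
0xxxxxxx -> Class A (1-126)
Class A, default mask 255.0.0.0 (/8)


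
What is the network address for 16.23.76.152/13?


IP:   00010000.00010111.01001100.10011000
Mask: 11111111.11111000.00000000.00000000
AND operation:
Net:  00010000.00010000.00000000.00000000
Network: 16.16.0.0/13


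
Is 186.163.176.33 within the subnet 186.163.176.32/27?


Subnet network: 186.163.176.32
Test IP AND mask: 186.163.176.32
Yes, 186.163.176.33 is in 186.163.176.32/27


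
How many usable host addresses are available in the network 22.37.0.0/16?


Host bits = 32 - 16 = 16
Total addresses = 2^16 = 65536
Usable = total - 2 (network and broadcast)
Usable hosts: 65534


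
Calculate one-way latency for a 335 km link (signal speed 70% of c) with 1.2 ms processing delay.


Speed = 0.7 * 3e5 km/s = 210000 km/s
Propagation delay = 335 / 210000 = 0.0016 s = 1.5952 ms
Processing delay = 1.2 ms
Total one-way latency = 2.7952 ms


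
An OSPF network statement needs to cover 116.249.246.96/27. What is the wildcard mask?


Subnet mask: 255.255.255.224
Wildcard = 255.255.255.255 - subnet mask
255 - 255 = 0
255 - 255 = 0
255 - 255 = 0
255 - 224 = 31
Wildcard: 0.0.0.31


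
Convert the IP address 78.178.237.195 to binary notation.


78 = 01001110
178 = 10110010
237 = 11101101
195 = 11000011
Binary: 01001110.10110010.11101101.11000011


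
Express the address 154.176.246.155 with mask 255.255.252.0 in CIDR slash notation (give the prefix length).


Binary: 11111111.11111111.11111100.00000000
Count leading 1s
Prefix: /22


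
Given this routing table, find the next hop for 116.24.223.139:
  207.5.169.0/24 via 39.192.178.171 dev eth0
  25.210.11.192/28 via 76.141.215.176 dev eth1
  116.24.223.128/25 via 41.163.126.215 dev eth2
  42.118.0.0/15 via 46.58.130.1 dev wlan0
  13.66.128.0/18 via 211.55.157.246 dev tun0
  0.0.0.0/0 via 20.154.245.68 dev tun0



Longest prefix match for 116.24.223.139:
  /24 207.5.169.0: no
  /28 25.210.11.192: no
  /25 116.24.223.128: MATCH
  /15 42.118.0.0: no
  /18 13.66.128.0: no
  /0 0.0.0.0: MATCH
Selected: next-hop 41.163.126.215 via eth2 (matched /25)


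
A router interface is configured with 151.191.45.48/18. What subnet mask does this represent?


/18 means 18 network bits, 14 host bits
Binary: 11111111111111111100000000000000
Mask: 255.255.192.0


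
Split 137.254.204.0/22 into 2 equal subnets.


New prefix = 22 + 1 = 23
Each subnet has 512 addresses
  137.254.204.0/23
  137.254.206.0/23
Subnets: 137.254.204.0/23, 137.254.206.0/23


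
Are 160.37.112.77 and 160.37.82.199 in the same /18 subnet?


Mask: 255.255.192.0
160.37.112.77 AND mask = 160.37.64.0
160.37.82.199 AND mask = 160.37.64.0
Yes, same subnet (160.37.64.0)


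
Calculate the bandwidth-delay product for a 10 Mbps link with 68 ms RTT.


BDP = bandwidth * RTT
= 10 Mbps * 68 ms
= 10 * 1e6 * 68 / 1000 bits
= 680000 bits
= 85000 bytes
= 83.0078 KB
BDP = 680000 bits (85000 bytes)


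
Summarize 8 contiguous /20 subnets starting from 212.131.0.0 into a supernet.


Original prefix: /20
Number of subnets: 8 = 2^3
New prefix = 20 - 3 = 17
Supernet: 212.131.0.0/17


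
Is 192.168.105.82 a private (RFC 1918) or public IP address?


RFC 1918 private ranges:
  10.0.0.0/8 (10.0.0.0 - 10.255.255.255)
  172.16.0.0/12 (172.16.0.0 - 172.31.255.255)
  192.168.0.0/16 (192.168.0.0 - 192.168.255.255)
Private (in 192.168.0.0/16)


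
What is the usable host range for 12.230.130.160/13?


Network: 12.224.0.0
Broadcast: 12.231.255.255
First usable = network + 1
Last usable = broadcast - 1
Range: 12.224.0.1 to 12.231.255.254


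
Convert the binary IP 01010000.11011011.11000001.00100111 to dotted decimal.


01010000 = 80
11011011 = 219
11000001 = 193
00100111 = 39
IP: 80.219.193.39


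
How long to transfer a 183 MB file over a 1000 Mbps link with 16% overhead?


Effective throughput = 1000 * (1 - 16/100) = 840 Mbps
File size in Mb = 183 * 8 = 1464 Mb
Time = 1464 / 840
Time = 1.7429 seconds


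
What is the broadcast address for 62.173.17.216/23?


Network: 62.173.16.0/23
Host bits = 9
Set all host bits to 1:
Broadcast: 62.173.17.255


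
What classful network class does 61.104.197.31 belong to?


First octet: 61
Binary: 00111101
0xxxxxxx -> Class A (1-126)
Class A, default mask 255.0.0.0 (/8)


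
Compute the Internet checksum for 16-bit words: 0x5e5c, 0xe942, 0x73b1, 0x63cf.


Sum all words (with carry folding):
+ 0x5e5c = 0x5e5c
+ 0xe942 = 0x479f
+ 0x73b1 = 0xbb50
+ 0x63cf = 0x1f20
One's complement: ~0x1f20
Checksum = 0xe0df


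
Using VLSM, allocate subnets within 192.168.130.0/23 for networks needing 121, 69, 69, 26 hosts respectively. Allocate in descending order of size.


121 hosts -> /25 (126 usable): 192.168.130.0/25
69 hosts -> /25 (126 usable): 192.168.130.128/25
69 hosts -> /25 (126 usable): 192.168.131.0/25
26 hosts -> /27 (30 usable): 192.168.131.128/27
Allocation: 192.168.130.0/25 (121 hosts, 126 usable); 192.168.130.128/25 (69 hosts, 126 usable); 192.168.131.0/25 (69 hosts, 126 usable); 192.168.131.128/27 (26 hosts, 30 usable)


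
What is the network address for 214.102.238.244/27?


IP:   11010110.01100110.11101110.11110100
Mask: 11111111.11111111.11111111.11100000
AND operation:
Net:  11010110.01100110.11101110.11100000
Network: 214.102.238.224/27


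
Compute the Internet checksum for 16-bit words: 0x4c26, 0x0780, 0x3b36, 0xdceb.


Sum all words (with carry folding):
+ 0x4c26 = 0x4c26
+ 0x0780 = 0x53a6
+ 0x3b36 = 0x8edc
+ 0xdceb = 0x6bc8
One's complement: ~0x6bc8
Checksum = 0x9437


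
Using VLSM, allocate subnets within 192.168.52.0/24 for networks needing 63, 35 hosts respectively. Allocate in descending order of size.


63 hosts -> /25 (126 usable): 192.168.52.0/25
35 hosts -> /26 (62 usable): 192.168.52.128/26
Allocation: 192.168.52.0/25 (63 hosts, 126 usable); 192.168.52.128/26 (35 hosts, 62 usable)


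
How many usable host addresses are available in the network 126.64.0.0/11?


Host bits = 32 - 11 = 21
Total addresses = 2^21 = 2097152
Usable = total - 2 (network and broadcast)
Usable hosts: 2097150


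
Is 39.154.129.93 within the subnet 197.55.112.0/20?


Subnet network: 197.55.112.0
Test IP AND mask: 39.154.128.0
No, 39.154.129.93 is not in 197.55.112.0/20


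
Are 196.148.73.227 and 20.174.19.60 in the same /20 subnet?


Mask: 255.255.240.0
196.148.73.227 AND mask = 196.148.64.0
20.174.19.60 AND mask = 20.174.16.0
No, different subnets (196.148.64.0 vs 20.174.16.0)


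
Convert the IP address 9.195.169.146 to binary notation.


9 = 00001001
195 = 11000011
169 = 10101001
146 = 10010010
Binary: 00001001.11000011.10101001.10010010


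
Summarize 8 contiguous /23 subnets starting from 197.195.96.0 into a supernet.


Original prefix: /23
Number of subnets: 8 = 2^3
New prefix = 23 - 3 = 20
Supernet: 197.195.96.0/20


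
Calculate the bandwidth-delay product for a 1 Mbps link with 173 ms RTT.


BDP = bandwidth * RTT
= 1 Mbps * 173 ms
= 1 * 1e6 * 173 / 1000 bits
= 173000 bits
= 21625 bytes
= 21.1182 KB
BDP = 173000 bits (21625 bytes)


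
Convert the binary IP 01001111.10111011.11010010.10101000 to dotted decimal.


01001111 = 79
10111011 = 187
11010010 = 210
10101000 = 168
IP: 79.187.210.168


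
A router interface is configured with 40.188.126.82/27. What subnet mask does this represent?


/27 means 27 network bits, 5 host bits
Binary: 11111111111111111111111111100000
Mask: 255.255.255.224


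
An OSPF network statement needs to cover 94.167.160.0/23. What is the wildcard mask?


Subnet mask: 255.255.254.0
Wildcard = 255.255.255.255 - subnet mask
255 - 255 = 0
255 - 255 = 0
255 - 254 = 1
255 - 0 = 255
Wildcard: 0.0.1.255


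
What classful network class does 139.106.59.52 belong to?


First octet: 139
Binary: 10001011
10xxxxxx -> Class B (128-191)
Class B, default mask 255.255.0.0 (/16)


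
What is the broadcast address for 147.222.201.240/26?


Network: 147.222.201.192/26
Host bits = 6
Set all host bits to 1:
Broadcast: 147.222.201.255


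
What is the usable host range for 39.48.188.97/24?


Network: 39.48.188.0
Broadcast: 39.48.188.255
First usable = network + 1
Last usable = broadcast - 1
Range: 39.48.188.1 to 39.48.188.254


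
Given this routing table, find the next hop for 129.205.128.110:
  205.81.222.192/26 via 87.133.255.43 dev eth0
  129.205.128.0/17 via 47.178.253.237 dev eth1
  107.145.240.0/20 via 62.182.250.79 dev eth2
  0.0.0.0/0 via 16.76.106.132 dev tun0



Longest prefix match for 129.205.128.110:
  /26 205.81.222.192: no
  /17 129.205.128.0: MATCH
  /20 107.145.240.0: no
  /0 0.0.0.0: MATCH
Selected: next-hop 47.178.253.237 via eth1 (matched /17)


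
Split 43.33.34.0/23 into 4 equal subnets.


New prefix = 23 + 2 = 25
Each subnet has 128 addresses
  43.33.34.0/25
  43.33.34.128/25
  43.33.35.0/25
  43.33.35.128/25
Subnets: 43.33.34.0/25, 43.33.34.128/25, 43.33.35.0/25, 43.33.35.128/25


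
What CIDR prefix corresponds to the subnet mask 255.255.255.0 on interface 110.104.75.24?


Binary: 11111111.11111111.11111111.00000000
Count leading 1s
Prefix: /24


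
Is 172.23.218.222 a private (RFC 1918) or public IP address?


RFC 1918 private ranges:
  10.0.0.0/8 (10.0.0.0 - 10.255.255.255)
  172.16.0.0/12 (172.16.0.0 - 172.31.255.255)
  192.168.0.0/16 (192.168.0.0 - 192.168.255.255)
Private (in 172.16.0.0/12)


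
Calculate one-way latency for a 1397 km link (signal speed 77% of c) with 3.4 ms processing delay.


Speed = 0.77 * 3e5 km/s = 231000 km/s
Propagation delay = 1397 / 231000 = 0.006 s = 6.0476 ms
Processing delay = 3.4 ms
Total one-way latency = 9.4476 ms


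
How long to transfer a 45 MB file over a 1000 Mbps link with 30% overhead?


Effective throughput = 1000 * (1 - 30/100) = 700 Mbps
File size in Mb = 45 * 8 = 360 Mb
Time = 360 / 700
Time = 0.5143 seconds


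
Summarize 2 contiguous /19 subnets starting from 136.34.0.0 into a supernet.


Original prefix: /19
Number of subnets: 2 = 2^1
New prefix = 19 - 1 = 18
Supernet: 136.34.0.0/18


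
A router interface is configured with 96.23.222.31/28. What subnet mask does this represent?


/28 means 28 network bits, 4 host bits
Binary: 11111111111111111111111111110000
Mask: 255.255.255.240
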